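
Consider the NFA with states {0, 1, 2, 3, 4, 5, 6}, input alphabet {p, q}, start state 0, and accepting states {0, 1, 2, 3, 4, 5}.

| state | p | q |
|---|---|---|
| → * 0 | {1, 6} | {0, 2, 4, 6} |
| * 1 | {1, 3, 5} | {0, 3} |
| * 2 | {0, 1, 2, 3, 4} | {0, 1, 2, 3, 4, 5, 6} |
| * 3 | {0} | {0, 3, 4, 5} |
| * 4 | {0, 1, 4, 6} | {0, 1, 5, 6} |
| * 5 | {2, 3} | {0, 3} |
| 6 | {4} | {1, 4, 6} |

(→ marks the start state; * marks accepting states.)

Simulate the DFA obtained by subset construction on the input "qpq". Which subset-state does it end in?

Start: {0}.
δ(0,q) = {0, 2, 4, 6}.
Union: {0, 2, 4, 6}.
After q: {0, 2, 4, 6}.
δ(0,p) = {1, 6}; δ(2,p) = {0, 1, 2, 3, 4}; δ(4,p) = {0, 1, 4, 6}; δ(6,p) = {4}.
Union: {0, 1, 2, 3, 4, 6}.
After p: {0, 1, 2, 3, 4, 6}.
δ(0,q) = {0, 2, 4, 6}; δ(1,q) = {0, 3}; δ(2,q) = {0, 1, 2, 3, 4, 5, 6}; δ(3,q) = {0, 3, 4, 5}; δ(4,q) = {0, 1, 5, 6}; δ(6,q) = {1, 4, 6}.
Union: {0, 1, 2, 3, 4, 5, 6}.
After q: {0, 1, 2, 3, 4, 5, 6}.

{0, 1, 2, 3, 4, 5, 6}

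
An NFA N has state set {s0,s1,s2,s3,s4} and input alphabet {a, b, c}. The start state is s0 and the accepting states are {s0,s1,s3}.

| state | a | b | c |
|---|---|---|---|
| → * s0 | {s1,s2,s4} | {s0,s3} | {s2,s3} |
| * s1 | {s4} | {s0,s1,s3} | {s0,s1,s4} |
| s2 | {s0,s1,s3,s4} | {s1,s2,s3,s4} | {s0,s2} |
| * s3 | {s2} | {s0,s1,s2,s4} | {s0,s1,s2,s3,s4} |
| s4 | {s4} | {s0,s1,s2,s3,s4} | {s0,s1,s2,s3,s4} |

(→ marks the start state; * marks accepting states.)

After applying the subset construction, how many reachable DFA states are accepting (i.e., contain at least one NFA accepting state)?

Start state of the DFA: {s0}.
{s0} --a--> {s1,s2,s4}  [new]
{s0} --b--> {s0,s3}  [new]
{s0} --c--> {s2,s3}  [new]
{s1,s2,s4} --a--> {s0,s1,s3,s4}  [new]
{s1,s2,s4} --b--> {s0,s1,s2,s3,s4}  [new]
{s1,s2,s4} --c--> {s0,s1,s2,s3,s4}  [seen]
{s0,s3} --a--> {s1,s2,s4}  [seen]
{s0,s3} --b--> {s0,s1,s2,s3,s4}  [seen]
{s0,s3} --c--> {s0,s1,s2,s3,s4}  [seen]
{s2,s3} --a--> {s0,s1,s2,s3,s4}  [seen]
{s2,s3} --b--> {s0,s1,s2,s3,s4}  [seen]
{s2,s3} --c--> {s0,s1,s2,s3,s4}  [seen]
{s0,s1,s3,s4} --a--> {s1,s2,s4}  [seen]
{s0,s1,s3,s4} --b--> {s0,s1,s2,s3,s4}  [seen]
{s0,s1,s3,s4} --c--> {s0,s1,s2,s3,s4}  [seen]
{s0,s1,s2,s3,s4} --a--> {s0,s1,s2,s3,s4}  [seen]
{s0,s1,s2,s3,s4} --b--> {s0,s1,s2,s3,s4}  [seen]
{s0,s1,s2,s3,s4} --c--> {s0,s1,s2,s3,s4}  [seen]
Reachable DFA states: {s0}, {s1,s2,s4}, {s0,s3}, {s2,s3}, {s0,s1,s3,s4}, {s0,s1,s2,s3,s4}.
Accepting DFA states (contain an NFA accepting state): {s0}, {s1,s2,s4}, {s0,s3}, {s2,s3}, {s0,s1,s3,s4}, {s0,s1,s2,s3,s4}.

6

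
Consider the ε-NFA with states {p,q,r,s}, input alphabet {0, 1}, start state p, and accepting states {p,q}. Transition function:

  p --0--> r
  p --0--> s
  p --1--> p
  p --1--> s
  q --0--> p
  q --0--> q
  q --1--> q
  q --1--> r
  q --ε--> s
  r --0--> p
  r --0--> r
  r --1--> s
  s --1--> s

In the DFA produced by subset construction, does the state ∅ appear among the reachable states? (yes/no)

Start state of the DFA: {p} (ε-closure of the NFA start).
{p} --0--> {r,s}  [new]
{p} --1--> {p,s}  [new]
{r,s} --0--> {p,r}  [new]
{r,s} --1--> {s}  [new]
{p,s} --0--> {r,s}  [seen]
{p,s} --1--> {p,s}  [seen]
{p,r} --0--> {p,r,s}  [new]
{p,r} --1--> {p,s}  [seen]
{s} --0--> ∅  [new]
{s} --1--> {s}  [seen]
{p,r,s} --0--> {p,r,s}  [seen]
{p,r,s} --1--> {p,s}  [seen]
∅ --0--> ∅  [seen]
∅ --1--> ∅  [seen]
Reachable DFA states: {p}, {r,s}, {p,s}, {p,r}, {s}, {p,r,s}, ∅.
∅ is among them.

yes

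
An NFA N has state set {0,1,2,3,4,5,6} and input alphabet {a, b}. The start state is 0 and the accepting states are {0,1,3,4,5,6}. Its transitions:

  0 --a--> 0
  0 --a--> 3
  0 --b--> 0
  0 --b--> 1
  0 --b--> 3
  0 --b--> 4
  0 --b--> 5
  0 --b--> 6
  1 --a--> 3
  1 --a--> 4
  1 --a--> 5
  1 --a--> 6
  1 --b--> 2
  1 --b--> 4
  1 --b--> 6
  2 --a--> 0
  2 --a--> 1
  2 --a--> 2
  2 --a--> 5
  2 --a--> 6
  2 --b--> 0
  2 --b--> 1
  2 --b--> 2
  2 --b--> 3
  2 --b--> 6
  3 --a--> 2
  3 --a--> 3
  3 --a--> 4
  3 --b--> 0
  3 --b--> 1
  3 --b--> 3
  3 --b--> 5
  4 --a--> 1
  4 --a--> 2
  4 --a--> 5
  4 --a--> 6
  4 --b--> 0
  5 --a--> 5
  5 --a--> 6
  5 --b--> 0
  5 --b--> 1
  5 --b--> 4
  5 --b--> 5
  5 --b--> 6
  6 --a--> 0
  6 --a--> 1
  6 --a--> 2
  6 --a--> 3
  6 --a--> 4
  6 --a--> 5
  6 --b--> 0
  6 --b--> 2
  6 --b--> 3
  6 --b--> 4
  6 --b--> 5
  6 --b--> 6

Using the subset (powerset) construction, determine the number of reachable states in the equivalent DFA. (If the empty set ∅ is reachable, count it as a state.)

5

Start state of the DFA: {0}.
{0} --a--> {0,3}  [new]
{0} --b--> {0,1,3,4,5,6}  [new]
{0,3} --a--> {0,2,3,4}  [new]
{0,3} --b--> {0,1,3,4,5,6}  [seen]
{0,1,3,4,5,6} --a--> {0,1,2,3,4,5,6}  [new]
{0,1,3,4,5,6} --b--> {0,1,2,3,4,5,6}  [seen]
{0,2,3,4} --a--> {0,1,2,3,4,5,6}  [seen]
{0,2,3,4} --b--> {0,1,2,3,4,5,6}  [seen]
{0,1,2,3,4,5,6} --a--> {0,1,2,3,4,5,6}  [seen]
{0,1,2,3,4,5,6} --b--> {0,1,2,3,4,5,6}  [seen]
Reachable DFA states: {0}, {0,3}, {0,1,3,4,5,6}, {0,2,3,4}, {0,1,2,3,4,5,6}.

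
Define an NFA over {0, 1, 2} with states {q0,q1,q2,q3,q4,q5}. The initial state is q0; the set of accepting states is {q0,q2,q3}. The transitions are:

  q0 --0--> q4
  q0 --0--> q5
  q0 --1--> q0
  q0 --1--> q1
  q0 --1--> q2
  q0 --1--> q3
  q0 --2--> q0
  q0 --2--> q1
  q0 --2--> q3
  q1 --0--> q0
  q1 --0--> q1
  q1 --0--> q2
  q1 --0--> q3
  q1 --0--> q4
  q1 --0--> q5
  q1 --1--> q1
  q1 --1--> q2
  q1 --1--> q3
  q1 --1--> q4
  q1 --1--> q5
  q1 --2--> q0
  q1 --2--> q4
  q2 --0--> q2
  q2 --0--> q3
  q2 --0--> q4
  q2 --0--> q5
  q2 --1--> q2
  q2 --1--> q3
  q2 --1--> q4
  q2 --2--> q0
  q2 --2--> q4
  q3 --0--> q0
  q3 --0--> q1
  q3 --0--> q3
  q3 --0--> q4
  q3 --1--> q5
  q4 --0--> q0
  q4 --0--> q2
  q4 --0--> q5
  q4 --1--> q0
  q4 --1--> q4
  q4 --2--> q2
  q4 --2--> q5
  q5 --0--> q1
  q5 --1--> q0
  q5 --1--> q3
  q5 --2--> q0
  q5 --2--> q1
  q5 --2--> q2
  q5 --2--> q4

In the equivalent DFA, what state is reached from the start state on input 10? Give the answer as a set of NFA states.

{q0,q1,q2,q3,q4,q5}

Start: {q0}.
δ(q0,1) = {q0,q1,q2,q3}.
Union: {q0,q1,q2,q3}.
After 1: {q0,q1,q2,q3}.
δ(q0,0) = {q4,q5}; δ(q1,0) = {q0,q1,q2,q3,q4,q5}; δ(q2,0) = {q2,q3,q4,q5}; δ(q3,0) = {q0,q1,q3,q4}.
Union: {q0,q1,q2,q3,q4,q5}.
After 0: {q0,q1,q2,q3,q4,q5}.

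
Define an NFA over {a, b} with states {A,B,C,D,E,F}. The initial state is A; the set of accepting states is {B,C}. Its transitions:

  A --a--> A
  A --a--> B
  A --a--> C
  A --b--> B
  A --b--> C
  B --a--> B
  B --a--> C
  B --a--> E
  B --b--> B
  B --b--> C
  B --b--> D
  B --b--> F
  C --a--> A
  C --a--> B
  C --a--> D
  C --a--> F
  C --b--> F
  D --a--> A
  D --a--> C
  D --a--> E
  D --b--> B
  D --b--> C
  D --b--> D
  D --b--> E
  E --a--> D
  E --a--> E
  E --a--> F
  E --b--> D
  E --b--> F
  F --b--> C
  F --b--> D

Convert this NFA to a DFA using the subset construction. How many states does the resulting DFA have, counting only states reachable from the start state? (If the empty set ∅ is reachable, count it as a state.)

Start state of the DFA: {A}.
{A} --a--> {A,B,C}  [new]
{A} --b--> {B,C}  [new]
{A,B,C} --a--> {A,B,C,D,E,F}  [new]
{A,B,C} --b--> {B,C,D,F}  [new]
{B,C} --a--> {A,B,C,D,E,F}  [seen]
{B,C} --b--> {B,C,D,F}  [seen]
{A,B,C,D,E,F} --a--> {A,B,C,D,E,F}  [seen]
{A,B,C,D,E,F} --b--> {B,C,D,E,F}  [new]
{B,C,D,F} --a--> {A,B,C,D,E,F}  [seen]
{B,C,D,F} --b--> {B,C,D,E,F}  [seen]
{B,C,D,E,F} --a--> {A,B,C,D,E,F}  [seen]
{B,C,D,E,F} --b--> {B,C,D,E,F}  [seen]
Reachable DFA states: {A}, {A,B,C}, {B,C}, {A,B,C,D,E,F}, {B,C,D,F}, {B,C,D,E,F}.

6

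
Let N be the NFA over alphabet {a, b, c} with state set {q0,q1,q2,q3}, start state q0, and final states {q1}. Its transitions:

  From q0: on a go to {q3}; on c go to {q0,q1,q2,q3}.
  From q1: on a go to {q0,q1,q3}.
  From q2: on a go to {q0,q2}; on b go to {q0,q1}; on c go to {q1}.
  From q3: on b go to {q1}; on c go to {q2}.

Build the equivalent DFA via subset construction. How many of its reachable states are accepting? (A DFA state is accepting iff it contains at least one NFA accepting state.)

4

Start state of the DFA: {q0}.
{q0} --a--> {q3}  [new]
{q0} --b--> ∅  [new]
{q0} --c--> {q0,q1,q2,q3}  [new]
{q3} --a--> ∅  [seen]
{q3} --b--> {q1}  [new]
{q3} --c--> {q2}  [new]
∅ --a--> ∅  [seen]
∅ --b--> ∅  [seen]
∅ --c--> ∅  [seen]
{q0,q1,q2,q3} --a--> {q0,q1,q2,q3}  [seen]
{q0,q1,q2,q3} --b--> {q0,q1}  [new]
{q0,q1,q2,q3} --c--> {q0,q1,q2,q3}  [seen]
{q1} --a--> {q0,q1,q3}  [new]
{q1} --b--> ∅  [seen]
{q1} --c--> ∅  [seen]
{q2} --a--> {q0,q2}  [new]
{q2} --b--> {q0,q1}  [seen]
{q2} --c--> {q1}  [seen]
{q0,q1} --a--> {q0,q1,q3}  [seen]
{q0,q1} --b--> ∅  [seen]
{q0,q1} --c--> {q0,q1,q2,q3}  [seen]
{q0,q1,q3} --a--> {q0,q1,q3}  [seen]
{q0,q1,q3} --b--> {q1}  [seen]
{q0,q1,q3} --c--> {q0,q1,q2,q3}  [seen]
{q0,q2} --a--> {q0,q2,q3}  [new]
{q0,q2} --b--> {q0,q1}  [seen]
{q0,q2} --c--> {q0,q1,q2,q3}  [seen]
{q0,q2,q3} --a--> {q0,q2,q3}  [seen]
{q0,q2,q3} --b--> {q0,q1}  [seen]
{q0,q2,q3} --c--> {q0,q1,q2,q3}  [seen]
Reachable DFA states: {q0}, {q3}, ∅, {q0,q1,q2,q3}, {q1}, {q2}, {q0,q1}, {q0,q1,q3}, {q0,q2}, {q0,q2,q3}.
Accepting DFA states (contain an NFA accepting state): {q0,q1,q2,q3}, {q1}, {q0,q1}, {q0,q1,q3}.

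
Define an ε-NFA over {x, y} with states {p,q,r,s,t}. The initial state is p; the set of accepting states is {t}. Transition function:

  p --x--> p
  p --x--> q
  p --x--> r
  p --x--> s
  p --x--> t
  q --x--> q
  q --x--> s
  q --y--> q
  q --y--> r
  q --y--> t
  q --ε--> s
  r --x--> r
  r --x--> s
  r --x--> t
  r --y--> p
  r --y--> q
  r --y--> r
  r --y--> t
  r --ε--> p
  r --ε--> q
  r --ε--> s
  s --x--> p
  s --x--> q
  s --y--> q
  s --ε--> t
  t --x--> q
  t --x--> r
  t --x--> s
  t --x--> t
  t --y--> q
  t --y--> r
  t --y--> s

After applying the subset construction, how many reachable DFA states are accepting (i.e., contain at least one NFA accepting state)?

1

Start state of the DFA: {p} (ε-closure of the NFA start).
{p} --x--> {p,q,r,s,t}  [new]
{p} --y--> ∅  [new]
{p,q,r,s,t} --x--> {p,q,r,s,t}  [seen]
{p,q,r,s,t} --y--> {p,q,r,s,t}  [seen]
∅ --x--> ∅  [seen]
∅ --y--> ∅  [seen]
Reachable DFA states: {p}, {p,q,r,s,t}, ∅.
Accepting DFA states (contain an NFA accepting state): {p,q,r,s,t}.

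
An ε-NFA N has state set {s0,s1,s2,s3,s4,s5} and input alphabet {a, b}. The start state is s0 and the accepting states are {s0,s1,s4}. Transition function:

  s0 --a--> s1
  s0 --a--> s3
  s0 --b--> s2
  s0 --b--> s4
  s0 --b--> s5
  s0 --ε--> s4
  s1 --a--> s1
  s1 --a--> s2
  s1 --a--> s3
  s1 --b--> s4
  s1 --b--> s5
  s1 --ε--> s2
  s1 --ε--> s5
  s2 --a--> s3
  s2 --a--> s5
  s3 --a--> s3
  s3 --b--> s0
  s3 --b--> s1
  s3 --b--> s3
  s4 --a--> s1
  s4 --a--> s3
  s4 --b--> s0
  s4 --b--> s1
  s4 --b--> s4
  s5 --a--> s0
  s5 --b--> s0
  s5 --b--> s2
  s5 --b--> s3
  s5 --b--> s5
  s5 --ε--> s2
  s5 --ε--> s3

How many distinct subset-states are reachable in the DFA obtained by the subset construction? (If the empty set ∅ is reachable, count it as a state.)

3

Start state of the DFA: {s0,s4} (ε-closure of the NFA start).
{s0,s4} --a--> {s1,s2,s3,s5}  [new]
{s0,s4} --b--> {s0,s1,s2,s3,s4,s5}  [new]
{s1,s2,s3,s5} --a--> {s0,s1,s2,s3,s4,s5}  [seen]
{s1,s2,s3,s5} --b--> {s0,s1,s2,s3,s4,s5}  [seen]
{s0,s1,s2,s3,s4,s5} --a--> {s0,s1,s2,s3,s4,s5}  [seen]
{s0,s1,s2,s3,s4,s5} --b--> {s0,s1,s2,s3,s4,s5}  [seen]
Reachable DFA states: {s0,s4}, {s1,s2,s3,s5}, {s0,s1,s2,s3,s4,s5}.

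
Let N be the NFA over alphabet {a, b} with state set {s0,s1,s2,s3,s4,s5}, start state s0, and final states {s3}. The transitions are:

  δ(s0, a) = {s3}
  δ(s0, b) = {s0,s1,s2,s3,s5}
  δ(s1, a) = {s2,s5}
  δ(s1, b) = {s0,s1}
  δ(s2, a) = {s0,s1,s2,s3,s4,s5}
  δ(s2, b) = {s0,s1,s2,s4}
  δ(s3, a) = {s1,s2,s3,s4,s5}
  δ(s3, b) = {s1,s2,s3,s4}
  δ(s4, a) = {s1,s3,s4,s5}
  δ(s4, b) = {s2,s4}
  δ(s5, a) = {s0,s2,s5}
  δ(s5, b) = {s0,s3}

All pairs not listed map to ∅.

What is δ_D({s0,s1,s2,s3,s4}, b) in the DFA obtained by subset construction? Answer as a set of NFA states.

δ(s0,b) = {s0,s1,s2,s3,s5}; δ(s1,b) = {s0,s1}; δ(s2,b) = {s0,s1,s2,s4}; δ(s3,b) = {s1,s2,s3,s4}; δ(s4,b) = {s2,s4}.
Union: {s0,s1,s2,s3,s4,s5}.

{s0,s1,s2,s3,s4,s5}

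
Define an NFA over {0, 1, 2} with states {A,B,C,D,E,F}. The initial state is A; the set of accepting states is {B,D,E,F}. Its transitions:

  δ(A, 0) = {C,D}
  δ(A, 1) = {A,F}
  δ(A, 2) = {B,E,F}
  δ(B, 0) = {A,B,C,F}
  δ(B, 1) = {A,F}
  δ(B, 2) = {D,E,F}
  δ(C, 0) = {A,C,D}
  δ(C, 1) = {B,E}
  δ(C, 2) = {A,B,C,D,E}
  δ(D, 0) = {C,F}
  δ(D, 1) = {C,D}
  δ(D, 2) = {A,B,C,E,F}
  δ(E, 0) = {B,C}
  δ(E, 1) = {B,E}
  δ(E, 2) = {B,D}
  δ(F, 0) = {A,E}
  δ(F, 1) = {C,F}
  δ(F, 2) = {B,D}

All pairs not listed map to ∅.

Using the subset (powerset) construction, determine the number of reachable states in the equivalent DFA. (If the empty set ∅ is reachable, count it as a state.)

Start state of the DFA: {A}.
{A} --0--> {C,D}  [new]
{A} --1--> {A,F}  [new]
{A} --2--> {B,E,F}  [new]
{C,D} --0--> {A,C,D,F}  [new]
{C,D} --1--> {B,C,D,E}  [new]
{C,D} --2--> {A,B,C,D,E,F}  [new]
{A,F} --0--> {A,C,D,E}  [new]
{A,F} --1--> {A,C,F}  [new]
{A,F} --2--> {B,D,E,F}  [new]
{B,E,F} --0--> {A,B,C,E,F}  [new]
{B,E,F} --1--> {A,B,C,E,F}  [seen]
{B,E,F} --2--> {B,D,E,F}  [seen]
{A,C,D,F} --0--> {A,C,D,E,F}  [new]
{A,C,D,F} --1--> {A,B,C,D,E,F}  [seen]
{A,C,D,F} --2--> {A,B,C,D,E,F}  [seen]
{B,C,D,E} --0--> {A,B,C,D,F}  [new]
{B,C,D,E} --1--> {A,B,C,D,E,F}  [seen]
{B,C,D,E} --2--> {A,B,C,D,E,F}  [seen]
{A,B,C,D,E,F} --0--> {A,B,C,D,E,F}  [seen]
{A,B,C,D,E,F} --1--> {A,B,C,D,E,F}  [seen]
{A,B,C,D,E,F} --2--> {A,B,C,D,E,F}  [seen]
{A,C,D,E} --0--> {A,B,C,D,F}  [seen]
{A,C,D,E} --1--> {A,B,C,D,E,F}  [seen]
{A,C,D,E} --2--> {A,B,C,D,E,F}  [seen]
{A,C,F} --0--> {A,C,D,E}  [seen]
{A,C,F} --1--> {A,B,C,E,F}  [seen]
{A,C,F} --2--> {A,B,C,D,E,F}  [seen]
{B,D,E,F} --0--> {A,B,C,E,F}  [seen]
{B,D,E,F} --1--> {A,B,C,D,E,F}  [seen]
{B,D,E,F} --2--> {A,B,C,D,E,F}  [seen]
{A,B,C,E,F} --0--> {A,B,C,D,E,F}  [seen]
{A,B,C,E,F} --1--> {A,B,C,E,F}  [seen]
{A,B,C,E,F} --2--> {A,B,C,D,E,F}  [seen]
{A,C,D,E,F} --0--> {A,B,C,D,E,F}  [seen]
{A,C,D,E,F} --1--> {A,B,C,D,E,F}  [seen]
{A,C,D,E,F} --2--> {A,B,C,D,E,F}  [seen]
{A,B,C,D,F} --0--> {A,B,C,D,E,F}  [seen]
{A,B,C,D,F} --1--> {A,B,C,D,E,F}  [seen]
{A,B,C,D,F} --2--> {A,B,C,D,E,F}  [seen]
Reachable DFA states: {A}, {C,D}, {A,F}, {B,E,F}, {A,C,D,F}, {B,C,D,E}, {A,B,C,D,E,F}, {A,C,D,E}, {A,C,F}, {B,D,E,F}, {A,B,C,E,F}, {A,C,D,E,F}, {A,B,C,D,F}.

13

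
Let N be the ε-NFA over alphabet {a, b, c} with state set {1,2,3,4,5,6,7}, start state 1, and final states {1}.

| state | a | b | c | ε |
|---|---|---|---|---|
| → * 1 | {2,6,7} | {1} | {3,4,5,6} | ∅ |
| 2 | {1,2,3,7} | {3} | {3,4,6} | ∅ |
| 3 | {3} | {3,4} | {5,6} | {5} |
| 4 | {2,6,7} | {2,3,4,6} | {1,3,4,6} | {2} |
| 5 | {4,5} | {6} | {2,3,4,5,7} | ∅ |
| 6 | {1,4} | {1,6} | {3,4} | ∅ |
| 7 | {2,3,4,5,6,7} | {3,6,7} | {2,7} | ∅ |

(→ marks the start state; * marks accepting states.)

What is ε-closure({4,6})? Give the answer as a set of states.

{2,4,6}

Begin with {4,6}.
4 →ε {2}; add 2.
ε-closure = {2,4,6}.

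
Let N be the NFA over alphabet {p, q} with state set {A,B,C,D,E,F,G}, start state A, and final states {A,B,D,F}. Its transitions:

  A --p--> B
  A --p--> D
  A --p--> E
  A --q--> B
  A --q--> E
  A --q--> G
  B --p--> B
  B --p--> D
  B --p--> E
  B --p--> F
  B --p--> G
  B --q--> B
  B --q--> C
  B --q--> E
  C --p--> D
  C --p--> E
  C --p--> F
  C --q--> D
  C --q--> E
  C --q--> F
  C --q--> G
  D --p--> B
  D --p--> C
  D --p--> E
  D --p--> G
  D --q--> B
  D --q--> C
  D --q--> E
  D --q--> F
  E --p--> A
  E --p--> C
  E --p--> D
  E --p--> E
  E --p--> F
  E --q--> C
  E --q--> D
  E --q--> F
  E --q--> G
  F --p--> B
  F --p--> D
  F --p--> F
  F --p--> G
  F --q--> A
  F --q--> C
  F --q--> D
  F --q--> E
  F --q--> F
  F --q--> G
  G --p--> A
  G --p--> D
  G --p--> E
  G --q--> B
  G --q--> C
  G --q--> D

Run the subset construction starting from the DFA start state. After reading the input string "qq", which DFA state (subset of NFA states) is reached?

Start: {A}.
δ(A,q) = {B,E,G}.
Union: {B,E,G}.
After q: {B,E,G}.
δ(B,q) = {B,C,E}; δ(E,q) = {C,D,F,G}; δ(G,q) = {B,C,D}.
Union: {B,C,D,E,F,G}.
After q: {B,C,D,E,F,G}.

{B,C,D,E,F,G}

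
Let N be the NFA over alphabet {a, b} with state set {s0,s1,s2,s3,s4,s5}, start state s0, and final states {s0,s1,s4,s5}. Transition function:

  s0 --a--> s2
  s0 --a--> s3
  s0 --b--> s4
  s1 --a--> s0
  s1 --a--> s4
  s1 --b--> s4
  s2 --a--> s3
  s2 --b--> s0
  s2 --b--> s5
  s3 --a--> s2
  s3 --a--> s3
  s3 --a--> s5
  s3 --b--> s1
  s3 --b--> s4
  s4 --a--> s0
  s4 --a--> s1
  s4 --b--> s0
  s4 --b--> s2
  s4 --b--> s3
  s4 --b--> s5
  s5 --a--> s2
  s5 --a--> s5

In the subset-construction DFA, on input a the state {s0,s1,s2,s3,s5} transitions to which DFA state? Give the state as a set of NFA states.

δ(s0,a) = {s2,s3}; δ(s1,a) = {s0,s4}; δ(s2,a) = {s3}; δ(s3,a) = {s2,s3,s5}; δ(s5,a) = {s2,s5}.
Union: {s0,s2,s3,s4,s5}.

{s0,s2,s3,s4,s5}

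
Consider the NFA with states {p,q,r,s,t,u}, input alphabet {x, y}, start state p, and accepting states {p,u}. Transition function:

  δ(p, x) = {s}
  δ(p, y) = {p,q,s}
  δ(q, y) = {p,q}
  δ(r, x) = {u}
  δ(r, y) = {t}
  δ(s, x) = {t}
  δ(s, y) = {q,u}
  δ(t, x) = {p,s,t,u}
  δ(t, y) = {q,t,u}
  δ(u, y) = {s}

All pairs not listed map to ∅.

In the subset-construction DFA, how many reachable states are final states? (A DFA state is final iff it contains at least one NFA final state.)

Start state of the DFA: {p}.
{p} --x--> {s}  [new]
{p} --y--> {p,q,s}  [new]
{s} --x--> {t}  [new]
{s} --y--> {q,u}  [new]
{p,q,s} --x--> {s,t}  [new]
{p,q,s} --y--> {p,q,s,u}  [new]
{t} --x--> {p,s,t,u}  [new]
{t} --y--> {q,t,u}  [new]
{q,u} --x--> ∅  [new]
{q,u} --y--> {p,q,s}  [seen]
{s,t} --x--> {p,s,t,u}  [seen]
{s,t} --y--> {q,t,u}  [seen]
{p,q,s,u} --x--> {s,t}  [seen]
{p,q,s,u} --y--> {p,q,s,u}  [seen]
{p,s,t,u} --x--> {p,s,t,u}  [seen]
{p,s,t,u} --y--> {p,q,s,t,u}  [new]
{q,t,u} --x--> {p,s,t,u}  [seen]
{q,t,u} --y--> {p,q,s,t,u}  [seen]
∅ --x--> ∅  [seen]
∅ --y--> ∅  [seen]
{p,q,s,t,u} --x--> {p,s,t,u}  [seen]
{p,q,s,t,u} --y--> {p,q,s,t,u}  [seen]
Reachable DFA states: {p}, {s}, {p,q,s}, {t}, {q,u}, {s,t}, {p,q,s,u}, {p,s,t,u}, {q,t,u}, ∅, {p,q,s,t,u}.
Accepting DFA states (contain an NFA accepting state): {p}, {p,q,s}, {q,u}, {p,q,s,u}, {p,s,t,u}, {q,t,u}, {p,q,s,t,u}.

7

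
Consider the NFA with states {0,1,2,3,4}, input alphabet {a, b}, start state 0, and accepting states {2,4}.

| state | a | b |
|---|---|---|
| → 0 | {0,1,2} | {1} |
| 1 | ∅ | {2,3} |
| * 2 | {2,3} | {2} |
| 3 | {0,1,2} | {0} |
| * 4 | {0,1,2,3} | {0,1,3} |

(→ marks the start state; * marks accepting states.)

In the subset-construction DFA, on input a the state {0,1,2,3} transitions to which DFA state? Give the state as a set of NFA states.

{0,1,2,3}

δ(0,a) = {0,1,2}; δ(1,a) = ∅; δ(2,a) = {2,3}; δ(3,a) = {0,1,2}.
Union: {0,1,2,3}.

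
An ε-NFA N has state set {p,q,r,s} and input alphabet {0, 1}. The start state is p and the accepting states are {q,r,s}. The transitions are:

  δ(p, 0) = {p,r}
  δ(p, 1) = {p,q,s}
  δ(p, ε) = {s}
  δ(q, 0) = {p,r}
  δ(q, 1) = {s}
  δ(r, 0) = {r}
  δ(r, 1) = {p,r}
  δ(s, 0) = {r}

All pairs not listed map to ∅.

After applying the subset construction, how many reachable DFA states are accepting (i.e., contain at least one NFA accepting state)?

Start state of the DFA: {p,s} (ε-closure of the NFA start).
{p,s} --0--> {p,r,s}  [new]
{p,s} --1--> {p,q,s}  [new]
{p,r,s} --0--> {p,r,s}  [seen]
{p,r,s} --1--> {p,q,r,s}  [new]
{p,q,s} --0--> {p,r,s}  [seen]
{p,q,s} --1--> {p,q,s}  [seen]
{p,q,r,s} --0--> {p,r,s}  [seen]
{p,q,r,s} --1--> {p,q,r,s}  [seen]
Reachable DFA states: {p,s}, {p,r,s}, {p,q,s}, {p,q,r,s}.
Accepting DFA states (contain an NFA accepting state): {p,s}, {p,r,s}, {p,q,s}, {p,q,r,s}.

4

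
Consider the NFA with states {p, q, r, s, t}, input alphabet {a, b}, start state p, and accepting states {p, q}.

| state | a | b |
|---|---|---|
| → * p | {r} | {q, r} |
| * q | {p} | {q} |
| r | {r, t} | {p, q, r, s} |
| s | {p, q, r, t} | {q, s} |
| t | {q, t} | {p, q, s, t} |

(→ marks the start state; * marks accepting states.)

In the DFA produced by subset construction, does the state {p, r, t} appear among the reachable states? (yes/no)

yes

Start state of the DFA: {p}.
{p} --a--> {r}  [new]
{p} --b--> {q, r}  [new]
{r} --a--> {r, t}  [new]
{r} --b--> {p, q, r, s}  [new]
{q, r} --a--> {p, r, t}  [new]
{q, r} --b--> {p, q, r, s}  [seen]
{r, t} --a--> {q, r, t}  [new]
{r, t} --b--> {p, q, r, s, t}  [new]
{p, q, r, s} --a--> {p, q, r, t}  [new]
{p, q, r, s} --b--> {p, q, r, s}  [seen]
{p, r, t} --a--> {q, r, t}  [seen]
{p, r, t} --b--> {p, q, r, s, t}  [seen]
{q, r, t} --a--> {p, q, r, t}  [seen]
{q, r, t} --b--> {p, q, r, s, t}  [seen]
{p, q, r, s, t} --a--> {p, q, r, t}  [seen]
{p, q, r, s, t} --b--> {p, q, r, s, t}  [seen]
{p, q, r, t} --a--> {p, q, r, t}  [seen]
{p, q, r, t} --b--> {p, q, r, s, t}  [seen]
Reachable DFA states: {p}, {r}, {q, r}, {r, t}, {p, q, r, s}, {p, r, t}, {q, r, t}, {p, q, r, s, t}, {p, q, r, t}.
{p, r, t} is among them.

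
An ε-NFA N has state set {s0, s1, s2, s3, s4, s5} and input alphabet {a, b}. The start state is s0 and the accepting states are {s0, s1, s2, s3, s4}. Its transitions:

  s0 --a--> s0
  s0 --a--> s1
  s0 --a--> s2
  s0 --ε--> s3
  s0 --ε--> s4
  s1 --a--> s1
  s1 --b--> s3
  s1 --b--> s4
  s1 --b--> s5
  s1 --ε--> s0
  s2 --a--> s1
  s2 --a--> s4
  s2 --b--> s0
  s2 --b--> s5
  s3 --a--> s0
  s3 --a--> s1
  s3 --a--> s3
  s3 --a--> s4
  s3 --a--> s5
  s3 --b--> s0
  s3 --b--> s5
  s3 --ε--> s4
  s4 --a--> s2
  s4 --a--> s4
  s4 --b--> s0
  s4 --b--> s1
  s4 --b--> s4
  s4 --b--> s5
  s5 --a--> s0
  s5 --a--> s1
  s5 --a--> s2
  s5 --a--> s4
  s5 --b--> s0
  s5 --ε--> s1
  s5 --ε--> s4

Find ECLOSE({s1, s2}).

{s0, s1, s2, s3, s4}

Begin with {s1, s2}.
s1 →ε {s0}; add s0.
s0 →ε {s3, s4}; add s3, s4.
ε-closure = {s0, s1, s2, s3, s4}.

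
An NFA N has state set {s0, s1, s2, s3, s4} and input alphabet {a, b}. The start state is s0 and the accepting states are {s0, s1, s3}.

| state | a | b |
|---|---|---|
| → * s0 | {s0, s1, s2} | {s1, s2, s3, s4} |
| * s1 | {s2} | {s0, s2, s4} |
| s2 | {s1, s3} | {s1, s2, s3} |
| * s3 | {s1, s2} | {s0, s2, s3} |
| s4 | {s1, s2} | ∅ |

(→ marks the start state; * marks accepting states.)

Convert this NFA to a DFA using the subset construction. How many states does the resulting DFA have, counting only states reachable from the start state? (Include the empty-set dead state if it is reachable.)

6

Start state of the DFA: {s0}.
{s0} --a--> {s0, s1, s2}  [new]
{s0} --b--> {s1, s2, s3, s4}  [new]
{s0, s1, s2} --a--> {s0, s1, s2, s3}  [new]
{s0, s1, s2} --b--> {s0, s1, s2, s3, s4}  [new]
{s1, s2, s3, s4} --a--> {s1, s2, s3}  [new]
{s1, s2, s3, s4} --b--> {s0, s1, s2, s3, s4}  [seen]
{s0, s1, s2, s3} --a--> {s0, s1, s2, s3}  [seen]
{s0, s1, s2, s3} --b--> {s0, s1, s2, s3, s4}  [seen]
{s0, s1, s2, s3, s4} --a--> {s0, s1, s2, s3}  [seen]
{s0, s1, s2, s3, s4} --b--> {s0, s1, s2, s3, s4}  [seen]
{s1, s2, s3} --a--> {s1, s2, s3}  [seen]
{s1, s2, s3} --b--> {s0, s1, s2, s3, s4}  [seen]
Reachable DFA states: {s0}, {s0, s1, s2}, {s1, s2, s3, s4}, {s0, s1, s2, s3}, {s0, s1, s2, s3, s4}, {s1, s2, s3}.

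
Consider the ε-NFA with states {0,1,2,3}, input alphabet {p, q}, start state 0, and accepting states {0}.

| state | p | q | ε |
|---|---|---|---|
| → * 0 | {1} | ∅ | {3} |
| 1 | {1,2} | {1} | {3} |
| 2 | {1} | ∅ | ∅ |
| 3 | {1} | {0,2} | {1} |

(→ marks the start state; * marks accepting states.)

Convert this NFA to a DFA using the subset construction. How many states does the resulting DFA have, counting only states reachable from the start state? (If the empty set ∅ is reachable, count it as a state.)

Start state of the DFA: {0,1,3} (ε-closure of the NFA start).
{0,1,3} --p--> {1,2,3}  [new]
{0,1,3} --q--> {0,1,2,3}  [new]
{1,2,3} --p--> {1,2,3}  [seen]
{1,2,3} --q--> {0,1,2,3}  [seen]
{0,1,2,3} --p--> {1,2,3}  [seen]
{0,1,2,3} --q--> {0,1,2,3}  [seen]
Reachable DFA states: {0,1,3}, {1,2,3}, {0,1,2,3}.

3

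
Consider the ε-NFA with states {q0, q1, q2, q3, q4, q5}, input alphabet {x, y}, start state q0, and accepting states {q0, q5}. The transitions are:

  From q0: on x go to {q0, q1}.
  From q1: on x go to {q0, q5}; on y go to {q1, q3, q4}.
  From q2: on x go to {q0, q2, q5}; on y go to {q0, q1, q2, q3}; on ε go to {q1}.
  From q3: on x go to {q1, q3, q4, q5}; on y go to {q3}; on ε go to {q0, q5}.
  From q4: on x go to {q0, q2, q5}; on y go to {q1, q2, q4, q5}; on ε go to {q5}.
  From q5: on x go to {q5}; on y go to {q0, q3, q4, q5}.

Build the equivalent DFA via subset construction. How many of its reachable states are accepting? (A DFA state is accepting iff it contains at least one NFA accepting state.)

Start state of the DFA: {q0} (ε-closure of the NFA start).
{q0} --x--> {q0, q1}  [new]
{q0} --y--> ∅  [new]
{q0, q1} --x--> {q0, q1, q5}  [new]
{q0, q1} --y--> {q0, q1, q3, q4, q5}  [new]
∅ --x--> ∅  [seen]
∅ --y--> ∅  [seen]
{q0, q1, q5} --x--> {q0, q1, q5}  [seen]
{q0, q1, q5} --y--> {q0, q1, q3, q4, q5}  [seen]
{q0, q1, q3, q4, q5} --x--> {q0, q1, q2, q3, q4, q5}  [new]
{q0, q1, q3, q4, q5} --y--> {q0, q1, q2, q3, q4, q5}  [seen]
{q0, q1, q2, q3, q4, q5} --x--> {q0, q1, q2, q3, q4, q5}  [seen]
{q0, q1, q2, q3, q4, q5} --y--> {q0, q1, q2, q3, q4, q5}  [seen]
Reachable DFA states: {q0}, {q0, q1}, ∅, {q0, q1, q5}, {q0, q1, q3, q4, q5}, {q0, q1, q2, q3, q4, q5}.
Accepting DFA states (contain an NFA accepting state): {q0}, {q0, q1}, {q0, q1, q5}, {q0, q1, q3, q4, q5}, {q0, q1, q2, q3, q4, q5}.

5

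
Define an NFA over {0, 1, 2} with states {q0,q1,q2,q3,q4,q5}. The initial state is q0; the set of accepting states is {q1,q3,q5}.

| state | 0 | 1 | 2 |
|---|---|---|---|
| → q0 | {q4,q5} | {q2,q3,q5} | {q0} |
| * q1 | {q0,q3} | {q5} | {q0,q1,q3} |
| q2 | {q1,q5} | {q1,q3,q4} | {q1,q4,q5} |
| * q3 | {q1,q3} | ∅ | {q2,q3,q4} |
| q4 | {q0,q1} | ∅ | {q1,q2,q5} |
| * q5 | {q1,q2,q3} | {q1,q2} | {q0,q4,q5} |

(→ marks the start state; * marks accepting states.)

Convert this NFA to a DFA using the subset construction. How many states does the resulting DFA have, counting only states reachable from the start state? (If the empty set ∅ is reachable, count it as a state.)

Start state of the DFA: {q0}.
{q0} --0--> {q4,q5}  [new]
{q0} --1--> {q2,q3,q5}  [new]
{q0} --2--> {q0}  [seen]
{q4,q5} --0--> {q0,q1,q2,q3}  [new]
{q4,q5} --1--> {q1,q2}  [new]
{q4,q5} --2--> {q0,q1,q2,q4,q5}  [new]
{q2,q3,q5} --0--> {q1,q2,q3,q5}  [new]
{q2,q3,q5} --1--> {q1,q2,q3,q4}  [new]
{q2,q3,q5} --2--> {q0,q1,q2,q3,q4,q5}  [new]
{q0,q1,q2,q3} --0--> {q0,q1,q3,q4,q5}  [new]
{q0,q1,q2,q3} --1--> {q1,q2,q3,q4,q5}  [new]
{q0,q1,q2,q3} --2--> {q0,q1,q2,q3,q4,q5}  [seen]
{q1,q2} --0--> {q0,q1,q3,q5}  [new]
{q1,q2} --1--> {q1,q3,q4,q5}  [new]
{q1,q2} --2--> {q0,q1,q3,q4,q5}  [seen]
{q0,q1,q2,q4,q5} --0--> {q0,q1,q2,q3,q4,q5}  [seen]
{q0,q1,q2,q4,q5} --1--> {q1,q2,q3,q4,q5}  [seen]
{q0,q1,q2,q4,q5} --2--> {q0,q1,q2,q3,q4,q5}  [seen]
{q1,q2,q3,q5} --0--> {q0,q1,q2,q3,q5}  [new]
{q1,q2,q3,q5} --1--> {q1,q2,q3,q4,q5}  [seen]
{q1,q2,q3,q5} --2--> {q0,q1,q2,q3,q4,q5}  [seen]
{q1,q2,q3,q4} --0--> {q0,q1,q3,q5}  [seen]
{q1,q2,q3,q4} --1--> {q1,q3,q4,q5}  [seen]
{q1,q2,q3,q4} --2--> {q0,q1,q2,q3,q4,q5}  [seen]
{q0,q1,q2,q3,q4,q5} --0--> {q0,q1,q2,q3,q4,q5}  [seen]
{q0,q1,q2,q3,q4,q5} --1--> {q1,q2,q3,q4,q5}  [seen]
{q0,q1,q2,q3,q4,q5} --2--> {q0,q1,q2,q3,q4,q5}  [seen]
{q0,q1,q3,q4,q5} --0--> {q0,q1,q2,q3,q4,q5}  [seen]
{q0,q1,q3,q4,q5} --1--> {q1,q2,q3,q5}  [seen]
{q0,q1,q3,q4,q5} --2--> {q0,q1,q2,q3,q4,q5}  [seen]
{q1,q2,q3,q4,q5} --0--> {q0,q1,q2,q3,q5}  [seen]
{q1,q2,q3,q4,q5} --1--> {q1,q2,q3,q4,q5}  [seen]
{q1,q2,q3,q4,q5} --2--> {q0,q1,q2,q3,q4,q5}  [seen]
{q0,q1,q3,q5} --0--> {q0,q1,q2,q3,q4,q5}  [seen]
{q0,q1,q3,q5} --1--> {q1,q2,q3,q5}  [seen]
{q0,q1,q3,q5} --2--> {q0,q1,q2,q3,q4,q5}  [seen]
{q1,q3,q4,q5} --0--> {q0,q1,q2,q3}  [seen]
{q1,q3,q4,q5} --1--> {q1,q2,q5}  [new]
{q1,q3,q4,q5} --2--> {q0,q1,q2,q3,q4,q5}  [seen]
{q0,q1,q2,q3,q5} --0--> {q0,q1,q2,q3,q4,q5}  [seen]
{q0,q1,q2,q3,q5} --1--> {q1,q2,q3,q4,q5}  [seen]
{q0,q1,q2,q3,q5} --2--> {q0,q1,q2,q3,q4,q5}  [seen]
{q1,q2,q5} --0--> {q0,q1,q2,q3,q5}  [seen]
{q1,q2,q5} --1--> {q1,q2,q3,q4,q5}  [seen]
{q1,q2,q5} --2--> {q0,q1,q3,q4,q5}  [seen]
Reachable DFA states: {q0}, {q4,q5}, {q2,q3,q5}, {q0,q1,q2,q3}, {q1,q2}, {q0,q1,q2,q4,q5}, {q1,q2,q3,q5}, {q1,q2,q3,q4}, {q0,q1,q2,q3,q4,q5}, {q0,q1,q3,q4,q5}, {q1,q2,q3,q4,q5}, {q0,q1,q3,q5}, {q1,q3,q4,q5}, {q0,q1,q2,q3,q5}, {q1,q2,q5}.

15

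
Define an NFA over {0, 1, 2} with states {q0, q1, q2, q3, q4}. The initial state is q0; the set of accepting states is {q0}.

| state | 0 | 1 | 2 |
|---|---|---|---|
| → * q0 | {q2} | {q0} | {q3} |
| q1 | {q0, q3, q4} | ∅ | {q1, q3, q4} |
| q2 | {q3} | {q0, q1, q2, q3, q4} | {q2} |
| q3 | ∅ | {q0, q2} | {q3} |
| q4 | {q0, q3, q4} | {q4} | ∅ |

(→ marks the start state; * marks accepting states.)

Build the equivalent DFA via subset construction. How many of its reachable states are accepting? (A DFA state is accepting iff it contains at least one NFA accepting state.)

6

Start state of the DFA: {q0}.
{q0} --0--> {q2}  [new]
{q0} --1--> {q0}  [seen]
{q0} --2--> {q3}  [new]
{q2} --0--> {q3}  [seen]
{q2} --1--> {q0, q1, q2, q3, q4}  [new]
{q2} --2--> {q2}  [seen]
{q3} --0--> ∅  [new]
{q3} --1--> {q0, q2}  [new]
{q3} --2--> {q3}  [seen]
{q0, q1, q2, q3, q4} --0--> {q0, q2, q3, q4}  [new]
{q0, q1, q2, q3, q4} --1--> {q0, q1, q2, q3, q4}  [seen]
{q0, q1, q2, q3, q4} --2--> {q1, q2, q3, q4}  [new]
∅ --0--> ∅  [seen]
∅ --1--> ∅  [seen]
∅ --2--> ∅  [seen]
{q0, q2} --0--> {q2, q3}  [new]
{q0, q2} --1--> {q0, q1, q2, q3, q4}  [seen]
{q0, q2} --2--> {q2, q3}  [seen]
{q0, q2, q3, q4} --0--> {q0, q2, q3, q4}  [seen]
{q0, q2, q3, q4} --1--> {q0, q1, q2, q3, q4}  [seen]
{q0, q2, q3, q4} --2--> {q2, q3}  [seen]
{q1, q2, q3, q4} --0--> {q0, q3, q4}  [new]
{q1, q2, q3, q4} --1--> {q0, q1, q2, q3, q4}  [seen]
{q1, q2, q3, q4} --2--> {q1, q2, q3, q4}  [seen]
{q2, q3} --0--> {q3}  [seen]
{q2, q3} --1--> {q0, q1, q2, q3, q4}  [seen]
{q2, q3} --2--> {q2, q3}  [seen]
{q0, q3, q4} --0--> {q0, q2, q3, q4}  [seen]
{q0, q3, q4} --1--> {q0, q2, q4}  [new]
{q0, q3, q4} --2--> {q3}  [seen]
{q0, q2, q4} --0--> {q0, q2, q3, q4}  [seen]
{q0, q2, q4} --1--> {q0, q1, q2, q3, q4}  [seen]
{q0, q2, q4} --2--> {q2, q3}  [seen]
Reachable DFA states: {q0}, {q2}, {q3}, {q0, q1, q2, q3, q4}, ∅, {q0, q2}, {q0, q2, q3, q4}, {q1, q2, q3, q4}, {q2, q3}, {q0, q3, q4}, {q0, q2, q4}.
Accepting DFA states (contain an NFA accepting state): {q0}, {q0, q1, q2, q3, q4}, {q0, q2}, {q0, q2, q3, q4}, {q0, q3, q4}, {q0, q2, q4}.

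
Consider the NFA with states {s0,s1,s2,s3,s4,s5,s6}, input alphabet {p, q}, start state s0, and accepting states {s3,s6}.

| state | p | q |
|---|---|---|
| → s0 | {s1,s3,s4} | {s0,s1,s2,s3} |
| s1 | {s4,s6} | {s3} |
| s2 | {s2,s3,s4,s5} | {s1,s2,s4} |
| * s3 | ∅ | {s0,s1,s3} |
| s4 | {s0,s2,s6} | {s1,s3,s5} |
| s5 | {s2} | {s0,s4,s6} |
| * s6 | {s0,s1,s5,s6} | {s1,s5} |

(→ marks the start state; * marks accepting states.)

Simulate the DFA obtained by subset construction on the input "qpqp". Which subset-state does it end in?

{s0,s1,s2,s3,s4,s5,s6}

Start: {s0}.
δ(s0,q) = {s0,s1,s2,s3}.
Union: {s0,s1,s2,s3}.
After q: {s0,s1,s2,s3}.
δ(s0,p) = {s1,s3,s4}; δ(s1,p) = {s4,s6}; δ(s2,p) = {s2,s3,s4,s5}; δ(s3,p) = ∅.
Union: {s1,s2,s3,s4,s5,s6}.
After p: {s1,s2,s3,s4,s5,s6}.
δ(s1,q) = {s3}; δ(s2,q) = {s1,s2,s4}; δ(s3,q) = {s0,s1,s3}; δ(s4,q) = {s1,s3,s5}; δ(s5,q) = {s0,s4,s6}; δ(s6,q) = {s1,s5}.
Union: {s0,s1,s2,s3,s4,s5,s6}.
After q: {s0,s1,s2,s3,s4,s5,s6}.
δ(s0,p) = {s1,s3,s4}; δ(s1,p) = {s4,s6}; δ(s2,p) = {s2,s3,s4,s5}; δ(s3,p) = ∅; δ(s4,p) = {s0,s2,s6}; δ(s5,p) = {s2}; δ(s6,p) = {s0,s1,s5,s6}.
Union: {s0,s1,s2,s3,s4,s5,s6}.
After p: {s0,s1,s2,s3,s4,s5,s6}.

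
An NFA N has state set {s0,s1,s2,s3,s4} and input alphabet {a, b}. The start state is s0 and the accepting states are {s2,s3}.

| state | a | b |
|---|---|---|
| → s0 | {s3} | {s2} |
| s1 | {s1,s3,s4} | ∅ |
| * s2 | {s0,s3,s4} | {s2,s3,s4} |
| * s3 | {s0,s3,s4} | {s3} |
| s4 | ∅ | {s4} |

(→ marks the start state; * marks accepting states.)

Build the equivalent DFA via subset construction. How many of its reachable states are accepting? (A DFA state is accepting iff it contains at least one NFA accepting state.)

Start state of the DFA: {s0}.
{s0} --a--> {s3}  [new]
{s0} --b--> {s2}  [new]
{s3} --a--> {s0,s3,s4}  [new]
{s3} --b--> {s3}  [seen]
{s2} --a--> {s0,s3,s4}  [seen]
{s2} --b--> {s2,s3,s4}  [new]
{s0,s3,s4} --a--> {s0,s3,s4}  [seen]
{s0,s3,s4} --b--> {s2,s3,s4}  [seen]
{s2,s3,s4} --a--> {s0,s3,s4}  [seen]
{s2,s3,s4} --b--> {s2,s3,s4}  [seen]
Reachable DFA states: {s0}, {s3}, {s2}, {s0,s3,s4}, {s2,s3,s4}.
Accepting DFA states (contain an NFA accepting state): {s3}, {s2}, {s0,s3,s4}, {s2,s3,s4}.

4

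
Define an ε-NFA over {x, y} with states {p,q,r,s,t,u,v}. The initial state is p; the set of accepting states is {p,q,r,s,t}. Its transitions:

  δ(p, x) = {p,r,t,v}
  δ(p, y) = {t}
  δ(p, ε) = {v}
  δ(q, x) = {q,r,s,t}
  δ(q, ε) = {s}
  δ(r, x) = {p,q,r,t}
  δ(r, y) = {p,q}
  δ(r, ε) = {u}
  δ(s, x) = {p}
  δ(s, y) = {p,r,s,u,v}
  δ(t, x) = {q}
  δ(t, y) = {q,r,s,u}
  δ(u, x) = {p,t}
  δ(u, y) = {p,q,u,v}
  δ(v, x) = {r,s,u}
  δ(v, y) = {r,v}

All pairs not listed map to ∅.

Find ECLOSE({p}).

Begin with {p}.
p →ε {v}; add v.
ε-closure = {p,v}.

{p,v}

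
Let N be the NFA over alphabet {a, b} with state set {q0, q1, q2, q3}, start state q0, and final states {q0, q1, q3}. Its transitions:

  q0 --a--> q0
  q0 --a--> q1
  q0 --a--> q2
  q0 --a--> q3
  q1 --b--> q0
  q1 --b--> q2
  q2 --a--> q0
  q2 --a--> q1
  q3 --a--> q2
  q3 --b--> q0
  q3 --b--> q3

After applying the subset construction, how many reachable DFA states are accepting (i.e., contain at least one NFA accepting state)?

Start state of the DFA: {q0}.
{q0} --a--> {q0, q1, q2, q3}  [new]
{q0} --b--> ∅  [new]
{q0, q1, q2, q3} --a--> {q0, q1, q2, q3}  [seen]
{q0, q1, q2, q3} --b--> {q0, q2, q3}  [new]
∅ --a--> ∅  [seen]
∅ --b--> ∅  [seen]
{q0, q2, q3} --a--> {q0, q1, q2, q3}  [seen]
{q0, q2, q3} --b--> {q0, q3}  [new]
{q0, q3} --a--> {q0, q1, q2, q3}  [seen]
{q0, q3} --b--> {q0, q3}  [seen]
Reachable DFA states: {q0}, {q0, q1, q2, q3}, ∅, {q0, q2, q3}, {q0, q3}.
Accepting DFA states (contain an NFA accepting state): {q0}, {q0, q1, q2, q3}, {q0, q2, q3}, {q0, q3}.

4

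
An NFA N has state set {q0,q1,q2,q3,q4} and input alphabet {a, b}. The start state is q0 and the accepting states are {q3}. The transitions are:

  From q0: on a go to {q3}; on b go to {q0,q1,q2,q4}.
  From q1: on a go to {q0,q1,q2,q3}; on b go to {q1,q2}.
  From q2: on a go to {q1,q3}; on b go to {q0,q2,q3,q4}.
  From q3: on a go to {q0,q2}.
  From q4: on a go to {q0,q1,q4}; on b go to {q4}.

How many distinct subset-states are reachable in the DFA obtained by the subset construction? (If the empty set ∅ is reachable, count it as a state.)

9

Start state of the DFA: {q0}.
{q0} --a--> {q3}  [new]
{q0} --b--> {q0,q1,q2,q4}  [new]
{q3} --a--> {q0,q2}  [new]
{q3} --b--> ∅  [new]
{q0,q1,q2,q4} --a--> {q0,q1,q2,q3,q4}  [new]
{q0,q1,q2,q4} --b--> {q0,q1,q2,q3,q4}  [seen]
{q0,q2} --a--> {q1,q3}  [new]
{q0,q2} --b--> {q0,q1,q2,q3,q4}  [seen]
∅ --a--> ∅  [seen]
∅ --b--> ∅  [seen]
{q0,q1,q2,q3,q4} --a--> {q0,q1,q2,q3,q4}  [seen]
{q0,q1,q2,q3,q4} --b--> {q0,q1,q2,q3,q4}  [seen]
{q1,q3} --a--> {q0,q1,q2,q3}  [new]
{q1,q3} --b--> {q1,q2}  [new]
{q0,q1,q2,q3} --a--> {q0,q1,q2,q3}  [seen]
{q0,q1,q2,q3} --b--> {q0,q1,q2,q3,q4}  [seen]
{q1,q2} --a--> {q0,q1,q2,q3}  [seen]
{q1,q2} --b--> {q0,q1,q2,q3,q4}  [seen]
Reachable DFA states: {q0}, {q3}, {q0,q1,q2,q4}, {q0,q2}, ∅, {q0,q1,q2,q3,q4}, {q1,q3}, {q0,q1,q2,q3}, {q1,q2}.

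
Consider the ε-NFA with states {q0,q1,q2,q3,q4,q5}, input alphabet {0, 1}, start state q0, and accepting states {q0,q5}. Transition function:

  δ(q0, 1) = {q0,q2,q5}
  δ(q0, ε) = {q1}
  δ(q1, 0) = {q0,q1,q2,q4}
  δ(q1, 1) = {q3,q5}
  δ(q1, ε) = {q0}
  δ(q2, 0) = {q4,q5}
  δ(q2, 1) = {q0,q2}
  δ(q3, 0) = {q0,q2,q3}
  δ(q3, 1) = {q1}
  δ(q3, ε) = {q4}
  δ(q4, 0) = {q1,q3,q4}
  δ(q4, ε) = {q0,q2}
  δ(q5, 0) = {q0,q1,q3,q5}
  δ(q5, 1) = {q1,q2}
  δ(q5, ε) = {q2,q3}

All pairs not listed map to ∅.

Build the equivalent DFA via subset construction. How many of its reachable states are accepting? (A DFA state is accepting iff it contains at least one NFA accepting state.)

Start state of the DFA: {q0,q1} (ε-closure of the NFA start).
{q0,q1} --0--> {q0,q1,q2,q4}  [new]
{q0,q1} --1--> {q0,q1,q2,q3,q4,q5}  [new]
{q0,q1,q2,q4} --0--> {q0,q1,q2,q3,q4,q5}  [seen]
{q0,q1,q2,q4} --1--> {q0,q1,q2,q3,q4,q5}  [seen]
{q0,q1,q2,q3,q4,q5} --0--> {q0,q1,q2,q3,q4,q5}  [seen]
{q0,q1,q2,q3,q4,q5} --1--> {q0,q1,q2,q3,q4,q5}  [seen]
Reachable DFA states: {q0,q1}, {q0,q1,q2,q4}, {q0,q1,q2,q3,q4,q5}.
Accepting DFA states (contain an NFA accepting state): {q0,q1}, {q0,q1,q2,q4}, {q0,q1,q2,q3,q4,q5}.

3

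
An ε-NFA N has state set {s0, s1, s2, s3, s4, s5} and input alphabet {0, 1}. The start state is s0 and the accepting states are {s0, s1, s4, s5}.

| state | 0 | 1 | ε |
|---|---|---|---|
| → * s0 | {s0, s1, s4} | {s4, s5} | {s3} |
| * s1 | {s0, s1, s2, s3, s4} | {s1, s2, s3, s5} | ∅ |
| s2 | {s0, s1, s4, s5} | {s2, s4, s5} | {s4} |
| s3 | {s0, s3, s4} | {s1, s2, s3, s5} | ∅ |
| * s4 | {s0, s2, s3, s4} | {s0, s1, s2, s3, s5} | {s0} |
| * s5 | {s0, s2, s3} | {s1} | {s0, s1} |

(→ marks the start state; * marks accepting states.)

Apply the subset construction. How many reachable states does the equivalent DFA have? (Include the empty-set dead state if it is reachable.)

4

Start state of the DFA: {s0, s3} (ε-closure of the NFA start).
{s0, s3} --0--> {s0, s1, s3, s4}  [new]
{s0, s3} --1--> {s0, s1, s2, s3, s4, s5}  [new]
{s0, s1, s3, s4} --0--> {s0, s1, s2, s3, s4}  [new]
{s0, s1, s3, s4} --1--> {s0, s1, s2, s3, s4, s5}  [seen]
{s0, s1, s2, s3, s4, s5} --0--> {s0, s1, s2, s3, s4, s5}  [seen]
{s0, s1, s2, s3, s4, s5} --1--> {s0, s1, s2, s3, s4, s5}  [seen]
{s0, s1, s2, s3, s4} --0--> {s0, s1, s2, s3, s4, s5}  [seen]
{s0, s1, s2, s3, s4} --1--> {s0, s1, s2, s3, s4, s5}  [seen]
Reachable DFA states: {s0, s3}, {s0, s1, s3, s4}, {s0, s1, s2, s3, s4, s5}, {s0, s1, s2, s3, s4}.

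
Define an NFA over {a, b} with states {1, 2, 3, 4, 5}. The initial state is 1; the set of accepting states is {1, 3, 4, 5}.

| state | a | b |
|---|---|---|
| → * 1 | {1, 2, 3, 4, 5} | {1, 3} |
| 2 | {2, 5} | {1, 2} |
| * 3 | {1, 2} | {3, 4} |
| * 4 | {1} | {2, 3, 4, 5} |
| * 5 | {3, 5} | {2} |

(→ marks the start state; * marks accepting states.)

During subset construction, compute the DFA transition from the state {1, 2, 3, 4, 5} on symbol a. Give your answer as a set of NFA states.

{1, 2, 3, 4, 5}

δ(1,a) = {1, 2, 3, 4, 5}; δ(2,a) = {2, 5}; δ(3,a) = {1, 2}; δ(4,a) = {1}; δ(5,a) = {3, 5}.
Union: {1, 2, 3, 4, 5}.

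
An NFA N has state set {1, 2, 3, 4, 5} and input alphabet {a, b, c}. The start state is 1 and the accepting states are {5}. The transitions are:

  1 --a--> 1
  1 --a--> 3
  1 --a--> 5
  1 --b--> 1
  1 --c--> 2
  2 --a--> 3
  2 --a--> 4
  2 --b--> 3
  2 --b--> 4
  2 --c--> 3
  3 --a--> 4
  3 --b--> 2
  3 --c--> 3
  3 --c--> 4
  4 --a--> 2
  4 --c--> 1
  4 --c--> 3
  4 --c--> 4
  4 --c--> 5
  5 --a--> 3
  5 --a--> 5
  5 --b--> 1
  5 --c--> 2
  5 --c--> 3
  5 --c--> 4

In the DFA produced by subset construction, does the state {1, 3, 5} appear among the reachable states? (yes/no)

yes

Start state of the DFA: {1}.
{1} --a--> {1, 3, 5}  [new]
{1} --b--> {1}  [seen]
{1} --c--> {2}  [new]
{1, 3, 5} --a--> {1, 3, 4, 5}  [new]
{1, 3, 5} --b--> {1, 2}  [new]
{1, 3, 5} --c--> {2, 3, 4}  [new]
{2} --a--> {3, 4}  [new]
{2} --b--> {3, 4}  [seen]
{2} --c--> {3}  [new]
{1, 3, 4, 5} --a--> {1, 2, 3, 4, 5}  [new]
{1, 3, 4, 5} --b--> {1, 2}  [seen]
{1, 3, 4, 5} --c--> {1, 2, 3, 4, 5}  [seen]
{1, 2} --a--> {1, 3, 4, 5}  [seen]
{1, 2} --b--> {1, 3, 4}  [new]
{1, 2} --c--> {2, 3}  [new]
{2, 3, 4} --a--> {2, 3, 4}  [seen]
{2, 3, 4} --b--> {2, 3, 4}  [seen]
{2, 3, 4} --c--> {1, 3, 4, 5}  [seen]
{3, 4} --a--> {2, 4}  [new]
{3, 4} --b--> {2}  [seen]
{3, 4} --c--> {1, 3, 4, 5}  [seen]
{3} --a--> {4}  [new]
{3} --b--> {2}  [seen]
{3} --c--> {3, 4}  [seen]
{1, 2, 3, 4, 5} --a--> {1, 2, 3, 4, 5}  [seen]
{1, 2, 3, 4, 5} --b--> {1, 2, 3, 4}  [new]
{1, 2, 3, 4, 5} --c--> {1, 2, 3, 4, 5}  [seen]
{1, 3, 4} --a--> {1, 2, 3, 4, 5}  [seen]
{1, 3, 4} --b--> {1, 2}  [seen]
{1, 3, 4} --c--> {1, 2, 3, 4, 5}  [seen]
{2, 3} --a--> {3, 4}  [seen]
{2, 3} --b--> {2, 3, 4}  [seen]
{2, 3} --c--> {3, 4}  [seen]
{2, 4} --a--> {2, 3, 4}  [seen]
{2, 4} --b--> {3, 4}  [seen]
{2, 4} --c--> {1, 3, 4, 5}  [seen]
{4} --a--> {2}  [seen]
{4} --b--> ∅  [new]
{4} --c--> {1, 3, 4, 5}  [seen]
{1, 2, 3, 4} --a--> {1, 2, 3, 4, 5}  [seen]
{1, 2, 3, 4} --b--> {1, 2, 3, 4}  [seen]
{1, 2, 3, 4} --c--> {1, 2, 3, 4, 5}  [seen]
∅ --a--> ∅  [seen]
∅ --b--> ∅  [seen]
∅ --c--> ∅  [seen]
Reachable DFA states: {1}, {1, 3, 5}, {2}, {1, 3, 4, 5}, {1, 2}, {2, 3, 4}, {3, 4}, {3}, {1, 2, 3, 4, 5}, {1, 3, 4}, {2, 3}, {2, 4}, {4}, {1, 2, 3, 4}, ∅.
{1, 3, 5} is among them.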